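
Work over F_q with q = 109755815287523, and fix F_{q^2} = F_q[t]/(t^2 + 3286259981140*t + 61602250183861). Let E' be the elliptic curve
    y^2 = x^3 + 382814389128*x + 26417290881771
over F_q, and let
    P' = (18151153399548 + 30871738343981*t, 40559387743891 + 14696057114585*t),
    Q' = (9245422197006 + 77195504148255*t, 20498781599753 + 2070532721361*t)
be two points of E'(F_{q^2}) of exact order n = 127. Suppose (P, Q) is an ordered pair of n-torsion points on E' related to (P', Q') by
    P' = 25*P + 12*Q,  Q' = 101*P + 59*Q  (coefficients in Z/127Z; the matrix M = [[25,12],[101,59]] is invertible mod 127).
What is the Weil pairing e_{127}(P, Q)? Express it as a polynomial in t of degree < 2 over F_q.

22491164179748 + 68737672091357*t

Since e_{127}(P,P)=e_{127}(Q,Q)=1 and e_{127}(Q,P)=e_{127}(P,Q)^{-1}, expanding e_{127}(25*P + 12*Q,101*P + 59*Q) leaves e(P,Q)^det(M).
Inverting 9 mod 127: 113. Thus e_{127}(P,Q) = e(P',Q')^{113}.
Miller loop for e_{127} over F_{109755815287523^2}: bits of 127 = 1111111; 6 double steps + 6 add steps, l/v at each.
e_{127}(P',Q') = 5233387207401 + 93627382332349*t.
Finally e_{127}(P,Q) = 22491164179748 + 68737672091357*t.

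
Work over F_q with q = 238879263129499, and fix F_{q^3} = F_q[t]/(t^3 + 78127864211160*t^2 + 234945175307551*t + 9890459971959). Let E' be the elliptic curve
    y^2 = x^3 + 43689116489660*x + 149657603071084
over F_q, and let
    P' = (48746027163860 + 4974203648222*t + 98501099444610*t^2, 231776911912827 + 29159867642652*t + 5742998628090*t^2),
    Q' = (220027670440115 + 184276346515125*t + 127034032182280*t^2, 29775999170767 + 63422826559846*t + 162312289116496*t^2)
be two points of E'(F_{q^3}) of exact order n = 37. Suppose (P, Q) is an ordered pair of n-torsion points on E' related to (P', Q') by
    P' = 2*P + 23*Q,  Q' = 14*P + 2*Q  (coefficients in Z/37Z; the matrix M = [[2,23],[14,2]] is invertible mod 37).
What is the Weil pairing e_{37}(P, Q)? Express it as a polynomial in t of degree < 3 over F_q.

Since e_{37}(P,P)=e_{37}(Q,Q)=1 and e_{37}(Q,P)=e_{37}(P,Q)^{-1}, expanding e_{37}(2*P + 23*Q,14*P + 2*Q) leaves e(P,Q)^det(M).
Hence e(P,Q) = e(P',Q')^{5} where 5 = 15^{-1} mod 37.
Miller loop for e_{37} over F_{238879263129499^3}: bits of 37 = 100101; 5 double steps + 2 add steps, l/v at each.
The quotient is 50053541729201 + 61307462603849*t + 149085556152013*t^2.
Raise to 5: e(P,Q) = 105143350201052 + 163258928613644*t + 47307484312403*t^2 in mu_{37}.

105143350201052 + 163258928613644*t + 47307484312403*t^2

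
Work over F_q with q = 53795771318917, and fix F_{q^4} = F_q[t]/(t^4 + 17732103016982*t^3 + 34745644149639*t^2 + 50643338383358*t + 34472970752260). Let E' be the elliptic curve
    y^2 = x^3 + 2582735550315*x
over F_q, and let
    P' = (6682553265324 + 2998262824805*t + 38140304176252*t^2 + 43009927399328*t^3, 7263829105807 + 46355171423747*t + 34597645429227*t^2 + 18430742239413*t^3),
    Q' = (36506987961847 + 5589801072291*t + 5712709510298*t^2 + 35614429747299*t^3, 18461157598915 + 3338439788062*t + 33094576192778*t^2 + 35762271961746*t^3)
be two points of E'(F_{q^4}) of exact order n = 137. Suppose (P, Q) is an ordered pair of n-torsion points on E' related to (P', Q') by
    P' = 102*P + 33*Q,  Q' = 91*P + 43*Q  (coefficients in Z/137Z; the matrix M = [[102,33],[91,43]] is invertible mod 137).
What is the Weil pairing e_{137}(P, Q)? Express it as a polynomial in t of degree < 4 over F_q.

Since e_{137}(P,P)=e_{137}(Q,Q)=1 and e_{137}(Q,P)=e_{137}(P,Q)^{-1}, expanding e_{137}(102*P + 33*Q,91*P + 43*Q) leaves e(P,Q)^det(M).
So e_{137}(P,Q) = e_{137}(P',Q')^{116}, since 13*116 = 1 mod 137.
n = 137 = (10001001)_2 (8 bits, wt 3); accumulate f_{137,P'}(Q'+S)/f_{137,P'}(S) along the 7-step ladder.
The quotient is 38541726160076 + 1135968119665*t + 7325537576190*t^2 + 45785366986119*t^3.
Hence e(P,Q) = 41813534601206 + 21473499298111*t + 10585569065126*t^2 + 36812077296448*t^3 in F_{53795771318917^4}^*.

41813534601206 + 21473499298111*t + 10585569065126*t^2 + 36812077296448*t^3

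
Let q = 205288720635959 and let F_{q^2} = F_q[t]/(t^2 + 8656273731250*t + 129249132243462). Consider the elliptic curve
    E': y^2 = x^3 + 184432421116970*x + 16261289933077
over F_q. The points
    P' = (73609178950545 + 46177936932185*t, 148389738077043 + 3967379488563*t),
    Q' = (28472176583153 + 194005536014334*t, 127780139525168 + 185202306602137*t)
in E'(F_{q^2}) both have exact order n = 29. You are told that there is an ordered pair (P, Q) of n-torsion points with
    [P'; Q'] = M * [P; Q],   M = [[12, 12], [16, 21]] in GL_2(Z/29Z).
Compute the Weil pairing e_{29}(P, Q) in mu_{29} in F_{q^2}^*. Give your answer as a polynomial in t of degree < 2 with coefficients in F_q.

151787425223697 + 196122156909651*t

The 29-Weil pairing on E[29] over F_{205288720635959} is alternating-bilinear: e_{29}(P',Q') = e_{29}(P,Q)^det(M).
Hence e(P,Q) = e(P',Q')^{15} where 15 = 2^{-1} mod 29.
5-bit Miller (11101) on E'/F_{205288720635959} with a'=184432421116970, b'=16261289933077: accumulate tangent/chord ratios at Q'+S and P'+S'.
e_{29}(P',Q') = 186842378179240 + 198512827809076*t.
e_{29}(P,Q) = (186842378179240 + 198512827809076*t)^{15} = 151787425223697 + 196122156909651*t.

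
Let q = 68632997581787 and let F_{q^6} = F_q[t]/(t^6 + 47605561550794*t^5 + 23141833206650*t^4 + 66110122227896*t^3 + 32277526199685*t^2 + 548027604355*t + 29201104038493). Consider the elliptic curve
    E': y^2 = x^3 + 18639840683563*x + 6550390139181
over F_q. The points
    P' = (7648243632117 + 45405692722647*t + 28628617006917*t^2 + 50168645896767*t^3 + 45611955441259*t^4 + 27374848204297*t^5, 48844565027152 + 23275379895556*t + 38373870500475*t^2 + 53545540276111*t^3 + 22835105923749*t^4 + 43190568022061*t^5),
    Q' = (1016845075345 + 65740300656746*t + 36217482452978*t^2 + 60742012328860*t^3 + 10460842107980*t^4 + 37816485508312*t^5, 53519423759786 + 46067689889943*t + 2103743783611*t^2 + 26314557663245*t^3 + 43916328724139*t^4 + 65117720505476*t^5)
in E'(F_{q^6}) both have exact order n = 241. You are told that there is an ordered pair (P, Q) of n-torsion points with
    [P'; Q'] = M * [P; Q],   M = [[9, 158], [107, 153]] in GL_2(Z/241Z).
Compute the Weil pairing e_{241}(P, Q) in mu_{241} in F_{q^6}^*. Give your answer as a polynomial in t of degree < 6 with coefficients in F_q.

59450924786702 + 17533077523458*t + 10077767681910*t^2 + 9731036233110*t^3 + 52015877353840*t^4 + 44426970080746*t^5

Under M = [[9,158],[107,153]] in GL_2(Z/241), e_{241}(P',Q') = e_{241}(P,Q)^(9*153-158*107 mod 241).
So e_{241}(P,Q) = e_{241}(P',Q')^{140}, since 136*140 = 1 mod 241.
8-bit Miller (11110001) on E'/F_{68632997581787} with a'=18639840683563, b'=6550390139181: accumulate tangent/chord ratios at Q'+S and P'+S'.
Result: e(P',Q') = 25429616640278 + 22390055694850*t + 58745995434633*t^2 + 39369358108179*t^3 + 60048177880607*t^4 + 35759698498203*t^5.
(25429616640278 + 22390055694850*t + 58745995434633*t^2 + 39369358108179*t^3 + 60048177880607*t^4 + 35759698498203*t^5)^{140} mod (68632997581787,f) = 59450924786702 + 17533077523458*t + 10077767681910*t^2 + 9731036233110*t^3 + 52015877353840*t^4 + 44426970080746*t^5.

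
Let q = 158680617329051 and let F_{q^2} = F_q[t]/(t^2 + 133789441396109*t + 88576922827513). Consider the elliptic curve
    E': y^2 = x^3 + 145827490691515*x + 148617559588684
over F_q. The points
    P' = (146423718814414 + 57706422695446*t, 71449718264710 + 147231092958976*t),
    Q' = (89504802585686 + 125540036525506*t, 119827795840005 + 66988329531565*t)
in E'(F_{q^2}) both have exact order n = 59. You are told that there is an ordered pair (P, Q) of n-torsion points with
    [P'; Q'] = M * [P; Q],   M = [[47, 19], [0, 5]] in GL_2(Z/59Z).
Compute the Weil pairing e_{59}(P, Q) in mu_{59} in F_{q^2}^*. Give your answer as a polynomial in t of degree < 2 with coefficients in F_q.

Since e_{59}(P,P)=e_{59}(Q,Q)=1 and e_{59}(Q,P)=e_{59}(P,Q)^{-1}, expanding e_{59}(47*P + 19*Q,5*Q) leaves e(P,Q)^det(M).
det(M) mod 59 = 58; its inverse in (Z/59)^* is 58 (check: 58*58 mod 59 = 1).
Miller loop for e_{59} over F_{158680617329051^2}: bits of 59 = 111011; 5 double steps + 4 add steps, l/v at each.
So e_{59}(P',Q') = 42708689828567 + 118208180938472*t.
Raise to 58: e(P,Q) = 11166109735092 + 40472436390579*t in mu_{59}.

11166109735092 + 40472436390579*t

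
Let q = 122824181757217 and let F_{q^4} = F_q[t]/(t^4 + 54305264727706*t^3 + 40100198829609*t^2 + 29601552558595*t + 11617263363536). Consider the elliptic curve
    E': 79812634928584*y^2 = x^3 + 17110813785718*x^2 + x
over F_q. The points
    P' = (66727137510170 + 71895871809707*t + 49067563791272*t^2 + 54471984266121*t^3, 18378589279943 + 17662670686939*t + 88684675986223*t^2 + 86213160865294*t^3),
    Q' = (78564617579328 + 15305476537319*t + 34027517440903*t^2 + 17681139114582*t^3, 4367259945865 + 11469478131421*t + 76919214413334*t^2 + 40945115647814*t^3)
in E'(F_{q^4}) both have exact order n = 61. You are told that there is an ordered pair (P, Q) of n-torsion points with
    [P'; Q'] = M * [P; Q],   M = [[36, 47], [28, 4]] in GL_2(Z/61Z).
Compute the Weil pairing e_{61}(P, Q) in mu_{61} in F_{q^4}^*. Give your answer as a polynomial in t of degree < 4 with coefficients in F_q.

Alternating bilinearity on E[61] (values in mu_{61} in F_{122824181757217^4}) gives e(P',Q') = e(P,Q)^det(M).
Inverting 48 mod 61: 14. Thus e_{61}(P,Q) = e(P',Q')^{14}.
Montgomery->Weierstrass: x_W = 42495001154827*x+84211106232929, y_W=42495001154827*y on F_{122824181757217}; lands on y^2=x^3+65530830792385.
Miller loop for e_{61} over F_{122824181757217^4}: bits of 61 = 111101; 5 double steps + 4 add steps, l/v at each.
Result: e(P',Q') = 2505417902467 + 92392635711175*t + 22413710007044*t^2 + 44190937584138*t^3.
Thus e_{61}(P,Q) = 101443129621831 + 1730765223053*t + 121397392450505*t^2 + 8647360511801*t^3.

101443129621831 + 1730765223053*t + 121397392450505*t^2 + 8647360511801*t^3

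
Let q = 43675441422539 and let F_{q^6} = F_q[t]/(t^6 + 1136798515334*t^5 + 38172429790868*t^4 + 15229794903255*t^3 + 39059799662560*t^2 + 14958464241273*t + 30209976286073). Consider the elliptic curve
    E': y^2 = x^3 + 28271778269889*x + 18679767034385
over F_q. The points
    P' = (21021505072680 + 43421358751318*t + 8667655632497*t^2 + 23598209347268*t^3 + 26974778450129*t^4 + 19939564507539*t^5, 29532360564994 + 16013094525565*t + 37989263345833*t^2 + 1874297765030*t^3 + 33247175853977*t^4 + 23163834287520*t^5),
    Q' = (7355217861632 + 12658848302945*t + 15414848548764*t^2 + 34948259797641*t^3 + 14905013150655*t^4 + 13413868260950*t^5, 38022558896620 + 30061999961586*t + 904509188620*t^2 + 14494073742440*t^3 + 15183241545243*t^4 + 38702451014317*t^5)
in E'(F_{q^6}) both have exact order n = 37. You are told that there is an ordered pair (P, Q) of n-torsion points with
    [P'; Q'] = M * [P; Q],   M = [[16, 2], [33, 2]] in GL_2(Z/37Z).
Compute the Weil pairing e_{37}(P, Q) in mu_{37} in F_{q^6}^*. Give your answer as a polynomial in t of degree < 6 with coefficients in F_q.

5459343905875 + 7564828157759*t + 31213748406195*t^2 + 560410593525*t^3 + 28267480115027*t^4 + 3711545589309*t^5

The 37-Weil pairing on E[37] over F_{43675441422539} is alternating-bilinear: e_{37}(P',Q') = e_{37}(P,Q)^det(M).
det(M) mod 37 = 3; its inverse in (Z/37)^* is 25 (check: 3*25 mod 37 = 1).
Double-and-add over 100101: 6-1 doublings, 3-1 additions; each step l_{T,T}/v_{2T} or l_{T,P'}/v at Q'+S for random S.
f_P(D_Q)/f_Q(D_P) = 43282693777179 + 34360303543035*t + 1603465833085*t^2 + 22403443408147*t^3 + 7667324772561*t^4 + 31709229096574*t^5.
Thus e_{37}(P,Q) = 5459343905875 + 7564828157759*t + 31213748406195*t^2 + 560410593525*t^3 + 28267480115027*t^4 + 3711545589309*t^5.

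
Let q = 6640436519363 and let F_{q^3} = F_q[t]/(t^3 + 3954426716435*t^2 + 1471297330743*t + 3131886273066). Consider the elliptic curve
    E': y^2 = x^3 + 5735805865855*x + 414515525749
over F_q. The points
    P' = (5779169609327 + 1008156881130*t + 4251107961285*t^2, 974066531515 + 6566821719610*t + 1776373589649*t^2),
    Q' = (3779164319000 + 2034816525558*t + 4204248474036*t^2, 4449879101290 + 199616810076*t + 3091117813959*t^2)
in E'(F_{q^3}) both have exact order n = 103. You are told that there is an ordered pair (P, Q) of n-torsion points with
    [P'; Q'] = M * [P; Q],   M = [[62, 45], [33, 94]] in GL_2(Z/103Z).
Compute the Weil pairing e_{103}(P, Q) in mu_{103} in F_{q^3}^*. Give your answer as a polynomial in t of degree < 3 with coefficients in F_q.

Alternating bilinearity on E[103] (values in mu_{103} in F_{6640436519363^3}) gives e(P',Q') = e(P,Q)^det(M).
Inverting 17 mod 103: 97. Thus e_{103}(P,Q) = e(P',Q')^{97}.
Run Miller on y^2=x^3+5735805865855*x+414515525749 over F_{6640436519363}: ladder 1100111 (7 bits); e = f_P(D_Q)/f_Q(D_P).
Result: e(P',Q') = 2862951819325 + 368377008614*t + 6113869603687*t^2.
Raise to 97: e(P,Q) = 797364387553 + 4692788045339*t + 5964911268156*t^2 in mu_{103}.

797364387553 + 4692788045339*t + 5964911268156*t^2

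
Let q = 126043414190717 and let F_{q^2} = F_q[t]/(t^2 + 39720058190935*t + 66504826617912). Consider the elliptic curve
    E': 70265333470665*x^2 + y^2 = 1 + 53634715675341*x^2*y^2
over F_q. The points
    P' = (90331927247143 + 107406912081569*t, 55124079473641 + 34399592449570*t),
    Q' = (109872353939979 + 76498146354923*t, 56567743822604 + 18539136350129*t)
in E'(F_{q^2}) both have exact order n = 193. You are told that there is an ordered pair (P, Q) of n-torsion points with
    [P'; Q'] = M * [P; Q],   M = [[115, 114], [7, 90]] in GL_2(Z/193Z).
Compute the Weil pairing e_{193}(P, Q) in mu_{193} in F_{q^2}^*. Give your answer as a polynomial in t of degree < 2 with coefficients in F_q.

Under M = [[115,114],[7,90]] in GL_2(Z/193), e_{193}(P',Q') = e_{193}(P,Q)^(115*90-114*7 mod 193).
det(M) mod 193 = 95; its inverse in (Z/193)^* is 128 (check: 95*128 mod 193 = 1).
Edwards a_E,d_E -> Montgomery A=76490175125524,B=10814341299216 -> Weierstrass 63471847762057,14001730685569 via alpha=20650008191001,beta=4157654448831.
Run Miller on y^2=x^3+63471847762057*x+14001730685569 over F_{126043414190717}: ladder 11000001 (8 bits); e = f_P(D_Q)/f_Q(D_P).
The quotient is 14764378597548 + 7415620805144*t.
Hence e(P,Q) = 43257391144396 + 26638402455015*t in F_{126043414190717^2}^*.

43257391144396 + 26638402455015*t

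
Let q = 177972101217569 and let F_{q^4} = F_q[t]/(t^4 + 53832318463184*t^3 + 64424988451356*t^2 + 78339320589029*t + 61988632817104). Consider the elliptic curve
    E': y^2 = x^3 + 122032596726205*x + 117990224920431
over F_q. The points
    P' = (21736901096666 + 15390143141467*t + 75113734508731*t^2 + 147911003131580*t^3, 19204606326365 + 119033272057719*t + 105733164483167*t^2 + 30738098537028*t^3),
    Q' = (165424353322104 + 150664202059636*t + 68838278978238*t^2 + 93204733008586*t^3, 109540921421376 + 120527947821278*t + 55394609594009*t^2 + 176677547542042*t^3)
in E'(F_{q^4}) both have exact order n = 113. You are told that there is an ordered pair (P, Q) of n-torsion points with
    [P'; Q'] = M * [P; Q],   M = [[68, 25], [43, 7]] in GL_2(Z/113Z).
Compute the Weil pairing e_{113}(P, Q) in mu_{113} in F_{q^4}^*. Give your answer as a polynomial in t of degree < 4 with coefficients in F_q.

e_{113} is bilinear + alternating on E[113], so e_{113}(68*P + 25*Q, 43*P + 7*Q) = e_{113}(P,Q)^(68*7-25*43).
Inverting 79 mod 113: 103. Thus e_{113}(P,Q) = e(P',Q')^{103}.
Miller loop for e_{113} over F_{177972101217569^4}: bits of 113 = 1110001; 6 double steps + 3 add steps, l/v at each.
Result: e(P',Q') = 109865213204040 + 138747316907067*t + 162300580907603*t^2 + 57555603094910*t^3.
(109865213204040 + 138747316907067*t + 162300580907603*t^2 + 57555603094910*t^3)^{103} mod (177972101217569,f) = 92271540132259 + 163176248849681*t + 116898193930375*t^2 + 6140486116413*t^3.

92271540132259 + 163176248849681*t + 116898193930375*t^2 + 6140486116413*t^3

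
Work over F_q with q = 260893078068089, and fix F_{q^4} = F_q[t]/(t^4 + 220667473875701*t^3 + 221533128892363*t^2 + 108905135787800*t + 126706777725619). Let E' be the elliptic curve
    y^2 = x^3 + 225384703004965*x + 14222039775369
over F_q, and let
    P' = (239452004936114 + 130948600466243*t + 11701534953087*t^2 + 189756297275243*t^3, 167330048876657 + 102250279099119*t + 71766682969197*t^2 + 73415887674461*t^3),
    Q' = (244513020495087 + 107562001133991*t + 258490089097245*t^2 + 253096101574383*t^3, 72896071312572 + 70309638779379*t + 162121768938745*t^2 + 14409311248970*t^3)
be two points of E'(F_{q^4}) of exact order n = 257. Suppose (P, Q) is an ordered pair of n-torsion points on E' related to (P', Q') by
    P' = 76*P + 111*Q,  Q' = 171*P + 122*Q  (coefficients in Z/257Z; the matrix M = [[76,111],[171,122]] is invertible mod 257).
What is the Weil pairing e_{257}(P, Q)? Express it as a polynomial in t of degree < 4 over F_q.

The 257-Weil pairing on E[257] over F_{260893078068089} is alternating-bilinear: e_{257}(P',Q') = e_{257}(P,Q)^det(M).
Hence e(P,Q) = e(P',Q')^{248} where 248 = 57^{-1} mod 257.
Build f_{257,P'} and f_{257,Q'} via the 9-bit ladder of 257=100000001_2; evaluate at shifted divisors; quotient in F_{260893078068089^4}.
e_{257}(P',Q') = 221988965589216 + 94569899424157*t + 96953951179471*t^2 + 227350672335509*t^3.
Hence e(P,Q) = 199310564035271 + 134437547261010*t + 260449931771633*t^2 + 111786175028570*t^3 in F_{260893078068089^4}^*.

199310564035271 + 134437547261010*t + 260449931771633*t^2 + 111786175028570*t^3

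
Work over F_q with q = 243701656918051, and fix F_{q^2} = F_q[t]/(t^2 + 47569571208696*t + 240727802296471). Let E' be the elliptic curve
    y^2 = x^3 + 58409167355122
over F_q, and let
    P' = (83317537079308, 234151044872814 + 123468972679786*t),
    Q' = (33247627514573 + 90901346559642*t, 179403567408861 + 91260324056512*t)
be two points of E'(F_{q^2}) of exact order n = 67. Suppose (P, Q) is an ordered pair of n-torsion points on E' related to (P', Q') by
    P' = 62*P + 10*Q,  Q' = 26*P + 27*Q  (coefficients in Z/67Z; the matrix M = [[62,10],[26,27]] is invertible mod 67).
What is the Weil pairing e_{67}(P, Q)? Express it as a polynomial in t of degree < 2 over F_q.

e_{67} is bilinear + alternating on E[67], so e_{67}(62*P + 10*Q, 26*P + 27*Q) = e_{67}(P,Q)^(62*27-10*26).
62*27 - 10*26 = 1414; reduced mod 67: det = 7, inverse 48.
Double-and-add over 1000011: 7-1 doublings, 3-1 additions; each step l_{T,T}/v_{2T} or l_{T,P'}/v at Q'+S for random S.
Miller gives e_{67}(P',Q') = 194414363520457 + 135389778451724*t in F_{243701656918051^2}.
Finally e_{67}(P,Q) = 185764315134598 + 32741694962265*t.

185764315134598 + 32741694962265*t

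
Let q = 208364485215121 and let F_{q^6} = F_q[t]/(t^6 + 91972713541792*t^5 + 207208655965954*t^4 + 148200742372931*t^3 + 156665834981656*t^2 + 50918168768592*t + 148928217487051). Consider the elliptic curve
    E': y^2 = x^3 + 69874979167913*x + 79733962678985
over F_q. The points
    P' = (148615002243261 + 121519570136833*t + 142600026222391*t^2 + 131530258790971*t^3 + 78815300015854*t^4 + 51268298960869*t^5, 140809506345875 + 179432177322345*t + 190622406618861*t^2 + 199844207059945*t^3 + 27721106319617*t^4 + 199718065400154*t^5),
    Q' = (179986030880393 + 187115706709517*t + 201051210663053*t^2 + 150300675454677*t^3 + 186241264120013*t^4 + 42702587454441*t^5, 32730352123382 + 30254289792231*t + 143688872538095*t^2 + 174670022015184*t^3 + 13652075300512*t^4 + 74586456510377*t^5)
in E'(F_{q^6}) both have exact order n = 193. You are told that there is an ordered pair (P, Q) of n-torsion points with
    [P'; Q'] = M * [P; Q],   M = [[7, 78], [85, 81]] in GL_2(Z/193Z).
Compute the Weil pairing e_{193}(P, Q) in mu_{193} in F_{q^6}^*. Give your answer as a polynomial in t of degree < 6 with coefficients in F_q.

74474358781502 + 96436721155534*t + 88282950904248*t^2 + 85208995630943*t^3 + 11567314458602*t^4 + 157936891530975*t^5

The 193-Weil pairing on E[193] over F_{208364485215121} is alternating-bilinear: e_{193}(P',Q') = e_{193}(P,Q)^det(M).
Hence e(P,Q) = e(P',Q')^{41} where 41 = 113^{-1} mod 193.
Miller loop for e_{193} over F_{208364485215121^6}: bits of 193 = 11000001; 7 double steps + 2 add steps, l/v at each.
e_{193}(P',Q') = 158485841858692 + 122860613887382*t + 14223341547367*t^2 + 95495939285959*t^3 + 83484009564242*t^4 + 175748474493669*t^5.
Hence e(P,Q) = 74474358781502 + 96436721155534*t + 88282950904248*t^2 + 85208995630943*t^3 + 11567314458602*t^4 + 157936891530975*t^5 in F_{208364485215121^6}^*.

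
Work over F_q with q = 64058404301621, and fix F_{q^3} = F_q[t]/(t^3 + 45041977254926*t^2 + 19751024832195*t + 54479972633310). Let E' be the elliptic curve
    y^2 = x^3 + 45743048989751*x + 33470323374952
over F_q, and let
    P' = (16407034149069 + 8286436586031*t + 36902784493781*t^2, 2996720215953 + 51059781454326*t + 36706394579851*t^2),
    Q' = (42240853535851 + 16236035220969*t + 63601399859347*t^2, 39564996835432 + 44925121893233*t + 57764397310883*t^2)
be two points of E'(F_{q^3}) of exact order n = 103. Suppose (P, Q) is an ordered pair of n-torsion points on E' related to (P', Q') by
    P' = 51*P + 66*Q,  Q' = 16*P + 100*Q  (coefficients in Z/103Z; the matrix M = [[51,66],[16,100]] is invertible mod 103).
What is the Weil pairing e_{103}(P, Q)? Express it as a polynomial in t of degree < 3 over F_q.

Since e_{103}(P,P)=e_{103}(Q,Q)=1 and e_{103}(Q,P)=e_{103}(P,Q)^{-1}, expanding e_{103}(51*P + 66*Q,16*P + 100*Q) leaves e(P,Q)^det(M).
So e_{103}(P,Q) = e_{103}(P',Q')^{42}, since 27*42 = 1 mod 103.
n = 103 = (1100111)_2 (7 bits, wt 5); accumulate f_{103,P'}(Q'+S)/f_{103,P'}(S) along the 6-step ladder.
So e_{103}(P',Q') = 28427132394551 + 1553939707226*t + 31673011218935*t^2.
Finally e_{103}(P,Q) = 39728210061168 + 38294765739643*t + 2053400491490*t^2.

39728210061168 + 38294765739643*t + 2053400491490*t^2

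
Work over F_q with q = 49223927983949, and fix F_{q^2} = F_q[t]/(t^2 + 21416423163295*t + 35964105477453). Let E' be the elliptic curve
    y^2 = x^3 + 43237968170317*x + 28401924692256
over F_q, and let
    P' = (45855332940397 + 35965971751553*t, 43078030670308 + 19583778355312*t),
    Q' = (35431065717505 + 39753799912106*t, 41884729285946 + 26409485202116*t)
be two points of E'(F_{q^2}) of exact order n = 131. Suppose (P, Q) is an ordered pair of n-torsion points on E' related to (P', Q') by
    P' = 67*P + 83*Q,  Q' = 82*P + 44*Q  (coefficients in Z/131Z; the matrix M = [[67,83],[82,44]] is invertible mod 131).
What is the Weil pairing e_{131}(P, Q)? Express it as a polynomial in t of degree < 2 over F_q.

e_{131} is bilinear + alternating on E[131], so e_{131}(67*P + 83*Q, 82*P + 44*Q) = e_{131}(P,Q)^(67*44-83*82).
Inverting 72 mod 131: 111. Thus e_{131}(P,Q) = e(P',Q')^{111}.
8-bit Miller (10000011) on E'/F_{49223927983949} with a'=43237968170317, b'=28401924692256: accumulate tangent/chord ratios at Q'+S and P'+S'.
Result: e(P',Q') = 30111818716866 + 31191351793577*t.
Raise to 111: e(P,Q) = 27054334113686 + 39004673886526*t in mu_{131}.

27054334113686 + 39004673886526*t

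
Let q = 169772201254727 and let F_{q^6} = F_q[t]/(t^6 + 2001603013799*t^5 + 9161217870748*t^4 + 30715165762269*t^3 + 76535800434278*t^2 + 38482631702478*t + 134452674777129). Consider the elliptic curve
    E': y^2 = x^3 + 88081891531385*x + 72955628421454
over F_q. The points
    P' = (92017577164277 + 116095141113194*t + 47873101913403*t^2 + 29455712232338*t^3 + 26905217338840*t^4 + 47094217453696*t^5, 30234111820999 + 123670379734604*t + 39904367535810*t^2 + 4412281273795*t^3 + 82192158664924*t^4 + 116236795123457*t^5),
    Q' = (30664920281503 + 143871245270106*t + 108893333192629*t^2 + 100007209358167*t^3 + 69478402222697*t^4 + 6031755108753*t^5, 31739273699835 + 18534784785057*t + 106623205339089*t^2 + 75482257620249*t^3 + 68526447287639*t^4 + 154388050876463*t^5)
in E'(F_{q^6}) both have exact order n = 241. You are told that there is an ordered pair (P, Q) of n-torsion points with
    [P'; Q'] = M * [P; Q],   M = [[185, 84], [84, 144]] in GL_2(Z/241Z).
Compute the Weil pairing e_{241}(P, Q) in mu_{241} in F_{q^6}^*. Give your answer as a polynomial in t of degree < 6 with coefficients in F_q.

The 241-Weil pairing on E[241] over F_{169772201254727} is alternating-bilinear: e_{241}(P',Q') = e_{241}(P,Q)^det(M).
det M = 185*144 - 84*84 = 19584 = 63 (mod 241); 63^{-1} = 88 (mod 241).
Run Miller on y^2=x^3+88081891531385*x+72955628421454 over F_{169772201254727}: ladder 11110001 (8 bits); e = f_P(D_Q)/f_Q(D_P).
e_{241}(P',Q') = 106885642951180 + 47359204899887*t + 23344303184978*t^2 + 89663306113350*t^3 + 120067072929728*t^4 + 102303950606670*t^5.
(106885642951180 + 47359204899887*t + 23344303184978*t^2 + 89663306113350*t^3 + 120067072929728*t^4 + 102303950606670*t^5)^{88} mod (169772201254727,f) = 111920464591961 + 161962985634038*t + 134680413047863*t^2 + 60784009236407*t^3 + 138988319742294*t^4 + 17553075679080*t^5.

111920464591961 + 161962985634038*t + 134680413047863*t^2 + 60784009236407*t^3 + 138988319742294*t^4 + 17553075679080*t^5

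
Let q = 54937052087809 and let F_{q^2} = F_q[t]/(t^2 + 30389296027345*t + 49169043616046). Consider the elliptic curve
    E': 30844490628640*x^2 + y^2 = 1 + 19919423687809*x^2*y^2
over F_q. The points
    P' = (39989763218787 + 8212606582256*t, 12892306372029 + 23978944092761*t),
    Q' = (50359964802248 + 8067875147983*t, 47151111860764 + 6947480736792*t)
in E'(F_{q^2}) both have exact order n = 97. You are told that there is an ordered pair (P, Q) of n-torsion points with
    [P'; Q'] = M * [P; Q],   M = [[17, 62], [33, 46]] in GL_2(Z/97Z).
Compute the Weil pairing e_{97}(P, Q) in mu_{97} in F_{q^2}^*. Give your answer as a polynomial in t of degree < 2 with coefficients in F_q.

18329644791723 + 30288057351514*t

e_{97}(aP+bQ,cP+dQ) = e_{97}(P,Q)^(ad-bc); with (a,b,c,d)=(17,62,33,46) this gives the det-97 law.
So e_{97}(P,Q) = e_{97}(P',Q')^{32}, since 94*32 = 1 mod 97.
Map (x,y)_Ed via u=(1+y)/(1-y), v=(1+y)/((1-y)x) to Montgomery A=39605484541262,B=13331464279251; then to (a',b')=(52981945168741,36116632540837).
Double-and-add over 1100001: 7-1 doublings, 3-1 additions; each step l_{T,T}/v_{2T} or l_{T,P'}/v at Q'+S for random S.
Miller gives e_{97}(P',Q') = 49729181866625 + 21651385910243*t in F_{54937052087809^2}.
Hence e(P,Q) = 18329644791723 + 30288057351514*t in F_{54937052087809^2}^*.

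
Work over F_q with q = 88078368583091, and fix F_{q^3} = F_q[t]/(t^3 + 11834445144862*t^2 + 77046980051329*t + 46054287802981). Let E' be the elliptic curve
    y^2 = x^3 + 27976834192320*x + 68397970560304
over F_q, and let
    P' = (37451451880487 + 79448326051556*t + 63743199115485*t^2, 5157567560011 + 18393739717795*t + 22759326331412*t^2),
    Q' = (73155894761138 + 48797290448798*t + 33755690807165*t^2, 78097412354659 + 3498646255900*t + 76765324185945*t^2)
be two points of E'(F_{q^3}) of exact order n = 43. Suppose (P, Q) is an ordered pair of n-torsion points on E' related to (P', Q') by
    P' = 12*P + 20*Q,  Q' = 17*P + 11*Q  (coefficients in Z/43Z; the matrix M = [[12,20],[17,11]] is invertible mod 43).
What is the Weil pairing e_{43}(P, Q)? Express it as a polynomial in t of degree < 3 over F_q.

65492229074616 + 62693338599240*t + 16757065752299*t^2

Since e_{43}(P,P)=e_{43}(Q,Q)=1 and e_{43}(Q,P)=e_{43}(P,Q)^{-1}, expanding e_{43}(12*P + 20*Q,17*P + 11*Q) leaves e(P,Q)^det(M).
So e_{43}(P,Q) = e_{43}(P',Q')^{37}, since 7*37 = 1 mod 43.
Build f_{43,P'} and f_{43,Q'} via the 6-bit ladder of 43=101011_2; evaluate at shifted divisors; quotient in F_{88078368583091^3}.
e_{43}(P',Q') = 48603477144095 + 672254147017*t + 47006996032956*t^2.
Finally e_{43}(P,Q) = 65492229074616 + 62693338599240*t + 16757065752299*t^2.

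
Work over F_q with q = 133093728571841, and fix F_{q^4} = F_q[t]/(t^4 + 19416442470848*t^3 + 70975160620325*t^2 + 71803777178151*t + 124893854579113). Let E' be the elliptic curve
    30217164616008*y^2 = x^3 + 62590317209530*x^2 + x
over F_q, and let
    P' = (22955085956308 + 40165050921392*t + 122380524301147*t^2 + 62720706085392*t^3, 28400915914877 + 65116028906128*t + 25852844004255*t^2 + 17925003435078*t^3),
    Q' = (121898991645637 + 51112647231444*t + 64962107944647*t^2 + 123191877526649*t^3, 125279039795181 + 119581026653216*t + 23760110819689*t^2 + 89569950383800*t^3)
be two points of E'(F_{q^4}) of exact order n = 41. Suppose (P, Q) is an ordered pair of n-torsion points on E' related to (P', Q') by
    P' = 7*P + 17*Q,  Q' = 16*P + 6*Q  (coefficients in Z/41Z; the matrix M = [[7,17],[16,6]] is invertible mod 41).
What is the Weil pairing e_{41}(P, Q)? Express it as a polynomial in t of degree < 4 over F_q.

e_{41} is bilinear + alternating on E[41], so e_{41}(7*P + 17*Q, 16*P + 6*Q) = e_{41}(P,Q)^(7*6-17*16).
det(M) mod 41 = 16; its inverse in (Z/41)^* is 18 (check: 16*18 mod 41 = 1).
Montgomery->Weierstrass: x_W = 29460142184474*x+125545601704504, y_W=29460142184474*y on F_{133093728571841}; lands on y^2=x^3+116036032865396*x+109273265791901.
n = 41 = (101001)_2 (6 bits, wt 3); accumulate f_{41,P'}(Q'+S)/f_{41,P'}(S) along the 5-step ladder.
So e_{41}(P',Q') = 36848690517592 + 25169806819729*t + 16066069997283*t^2 + 34982154819303*t^3.
Thus e_{41}(P,Q) = 131014563712030 + 21420223497367*t + 99972751584406*t^2 + 55744191471474*t^3.

131014563712030 + 21420223497367*t + 99972751584406*t^2 + 55744191471474*t^3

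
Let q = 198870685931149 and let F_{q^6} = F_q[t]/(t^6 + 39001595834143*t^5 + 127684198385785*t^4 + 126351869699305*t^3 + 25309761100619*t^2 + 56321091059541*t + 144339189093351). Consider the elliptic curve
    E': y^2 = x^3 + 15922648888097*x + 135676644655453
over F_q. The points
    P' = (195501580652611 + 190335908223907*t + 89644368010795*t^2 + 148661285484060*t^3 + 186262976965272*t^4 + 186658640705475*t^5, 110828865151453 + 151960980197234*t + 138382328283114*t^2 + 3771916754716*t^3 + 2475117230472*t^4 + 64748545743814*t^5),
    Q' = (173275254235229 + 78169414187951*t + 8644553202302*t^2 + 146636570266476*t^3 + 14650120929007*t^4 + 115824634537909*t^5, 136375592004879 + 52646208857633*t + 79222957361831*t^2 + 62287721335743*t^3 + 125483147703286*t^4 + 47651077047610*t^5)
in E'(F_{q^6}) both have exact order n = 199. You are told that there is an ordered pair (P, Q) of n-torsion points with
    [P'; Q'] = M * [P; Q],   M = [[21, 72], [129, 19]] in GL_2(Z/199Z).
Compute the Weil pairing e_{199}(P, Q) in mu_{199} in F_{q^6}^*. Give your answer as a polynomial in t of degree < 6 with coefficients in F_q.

149738906264441 + 190632803426514*t + 74330637641734*t^2 + 70177033459924*t^3 + 16516146691832*t^4 + 196976229181116*t^5

e_{199}(aP+bQ,cP+dQ) = e_{199}(P,Q)^(ad-bc); with (a,b,c,d)=(21,72,129,19) this gives the det-199 law.
det M = 21*19 - 72*129 = -8889 = 66 (mod 199); 66^{-1} = 196 (mod 199).
Miller loop for e_{199} over F_{198870685931149^6}: bits of 199 = 11000111; 7 double steps + 4 add steps, l/v at each.
e_{199}(P',Q') = 13123238837826 + 25226819524760*t + 133939793914113*t^2 + 34675523964856*t^3 + 158984090076351*t^4 + 54885526954922*t^5.
e_{199}(P,Q) = (13123238837826 + 25226819524760*t + 133939793914113*t^2 + 34675523964856*t^3 + 158984090076351*t^4 + 54885526954922*t^5)^{196} = 149738906264441 + 190632803426514*t + 74330637641734*t^2 + 70177033459924*t^3 + 16516146691832*t^4 + 196976229181116*t^5.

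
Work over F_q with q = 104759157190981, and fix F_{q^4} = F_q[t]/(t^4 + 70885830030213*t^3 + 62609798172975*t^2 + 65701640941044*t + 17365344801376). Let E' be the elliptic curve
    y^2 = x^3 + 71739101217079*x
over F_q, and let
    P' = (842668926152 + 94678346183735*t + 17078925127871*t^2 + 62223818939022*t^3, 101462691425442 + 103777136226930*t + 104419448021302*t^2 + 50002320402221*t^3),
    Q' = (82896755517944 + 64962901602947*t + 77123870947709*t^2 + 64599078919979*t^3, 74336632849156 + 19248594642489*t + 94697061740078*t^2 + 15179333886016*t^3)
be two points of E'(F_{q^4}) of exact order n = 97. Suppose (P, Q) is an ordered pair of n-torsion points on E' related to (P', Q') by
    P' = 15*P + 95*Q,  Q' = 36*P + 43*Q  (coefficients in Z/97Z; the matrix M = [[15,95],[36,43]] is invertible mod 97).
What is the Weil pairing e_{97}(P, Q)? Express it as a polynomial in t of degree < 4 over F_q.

Since e_{97}(P,P)=e_{97}(Q,Q)=1 and e_{97}(Q,P)=e_{97}(P,Q)^{-1}, expanding e_{97}(15*P + 95*Q,36*P + 43*Q) leaves e(P,Q)^det(M).
Inverting 38 mod 97: 23. Thus e_{97}(P,Q) = e(P',Q')^{23}.
n = 97 = (1100001)_2 (7 bits, wt 3); accumulate f_{97,P'}(Q'+S)/f_{97,P'}(S) along the 6-step ladder.
e_{97}(P',Q') = 85075887379331 + 6767738971108*t + 26614804676866*t^2 + 93820741374839*t^3.
Hence e(P,Q) = 98404888965692 + 91657699225784*t + 23106184096339*t^2 + 83309593032012*t^3 in F_{104759157190981^4}^*.

98404888965692 + 91657699225784*t + 23106184096339*t^2 + 83309593032012*t^3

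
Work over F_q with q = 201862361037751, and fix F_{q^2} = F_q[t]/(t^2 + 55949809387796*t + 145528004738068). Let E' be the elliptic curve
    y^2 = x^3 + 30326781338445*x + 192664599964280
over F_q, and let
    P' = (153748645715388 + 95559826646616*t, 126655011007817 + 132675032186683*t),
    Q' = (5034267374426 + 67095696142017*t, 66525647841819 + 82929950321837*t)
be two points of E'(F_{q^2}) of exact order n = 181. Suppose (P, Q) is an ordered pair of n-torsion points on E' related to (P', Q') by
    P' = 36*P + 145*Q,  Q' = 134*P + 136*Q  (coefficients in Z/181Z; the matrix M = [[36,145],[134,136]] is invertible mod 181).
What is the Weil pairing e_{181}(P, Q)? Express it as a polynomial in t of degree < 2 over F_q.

e_{181} is bilinear + alternating on E[181], so e_{181}(36*P + 145*Q, 134*P + 136*Q) = e_{181}(P,Q)^(36*136-145*134).
Inverting 127 mod 181: 124. Thus e_{181}(P,Q) = e(P',Q')^{124}.
Build f_{181,P'} and f_{181,Q'} via the 8-bit ladder of 181=10110101_2; evaluate at shifted divisors; quotient in F_{201862361037751^2}.
So e_{181}(P',Q') = 69748300068425 + 101969762596580*t.
Finally e_{181}(P,Q) = 76299450892310 + 55434839781204*t.

76299450892310 + 55434839781204*t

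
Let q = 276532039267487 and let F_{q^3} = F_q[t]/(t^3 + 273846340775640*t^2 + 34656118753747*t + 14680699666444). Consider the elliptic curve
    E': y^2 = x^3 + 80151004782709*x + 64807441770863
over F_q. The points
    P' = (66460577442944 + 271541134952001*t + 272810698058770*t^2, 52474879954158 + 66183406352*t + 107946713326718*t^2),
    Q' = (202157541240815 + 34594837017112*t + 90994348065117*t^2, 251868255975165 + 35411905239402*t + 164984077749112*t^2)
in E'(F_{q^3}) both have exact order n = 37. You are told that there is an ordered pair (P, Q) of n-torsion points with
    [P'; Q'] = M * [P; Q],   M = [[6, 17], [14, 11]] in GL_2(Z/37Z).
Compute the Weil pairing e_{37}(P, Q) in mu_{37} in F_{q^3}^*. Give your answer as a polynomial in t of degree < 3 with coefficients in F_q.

The 37-Weil pairing on E[37] over F_{276532039267487} is alternating-bilinear: e_{37}(P',Q') = e_{37}(P,Q)^det(M).
Hence e(P,Q) = e(P',Q')^{20} where 20 = 13^{-1} mod 37.
Build f_{37,P'} and f_{37,Q'} via the 6-bit ladder of 37=100101_2; evaluate at shifted divisors; quotient in F_{276532039267487^3}.
e_{37}(P',Q') = 12379320903975 + 7634128313367*t + 85860957868145*t^2.
(12379320903975 + 7634128313367*t + 85860957868145*t^2)^{20} mod (276532039267487,f) = 154751806426486 + 228202387380991*t + 228901697981833*t^2.

154751806426486 + 228202387380991*t + 228901697981833*t^2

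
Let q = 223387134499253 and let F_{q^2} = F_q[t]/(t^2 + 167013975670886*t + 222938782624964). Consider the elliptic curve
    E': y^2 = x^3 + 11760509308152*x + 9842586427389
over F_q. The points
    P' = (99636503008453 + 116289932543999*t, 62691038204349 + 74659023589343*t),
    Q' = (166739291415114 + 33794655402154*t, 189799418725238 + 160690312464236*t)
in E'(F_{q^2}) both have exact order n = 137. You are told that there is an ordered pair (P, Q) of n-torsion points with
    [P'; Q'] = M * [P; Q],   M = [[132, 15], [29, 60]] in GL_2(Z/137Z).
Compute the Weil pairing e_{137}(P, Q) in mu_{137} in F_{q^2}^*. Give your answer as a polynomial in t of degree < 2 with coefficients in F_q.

150762008433702 + 167370481559974*t

Alternating bilinearity on E[137] (values in mu_{137} in F_{223387134499253^2}) gives e(P',Q') = e(P,Q)^det(M).
Hence e(P,Q) = e(P',Q')^{63} where 63 = 87^{-1} mod 137.
Build f_{137,P'} and f_{137,Q'} via the 8-bit ladder of 137=10001001_2; evaluate at shifted divisors; quotient in F_{223387134499253^2}.
So e_{137}(P',Q') = 45532980648920 + 109500047424167*t.
e_{137}(P,Q) = (45532980648920 + 109500047424167*t)^{63} = 150762008433702 + 167370481559974*t.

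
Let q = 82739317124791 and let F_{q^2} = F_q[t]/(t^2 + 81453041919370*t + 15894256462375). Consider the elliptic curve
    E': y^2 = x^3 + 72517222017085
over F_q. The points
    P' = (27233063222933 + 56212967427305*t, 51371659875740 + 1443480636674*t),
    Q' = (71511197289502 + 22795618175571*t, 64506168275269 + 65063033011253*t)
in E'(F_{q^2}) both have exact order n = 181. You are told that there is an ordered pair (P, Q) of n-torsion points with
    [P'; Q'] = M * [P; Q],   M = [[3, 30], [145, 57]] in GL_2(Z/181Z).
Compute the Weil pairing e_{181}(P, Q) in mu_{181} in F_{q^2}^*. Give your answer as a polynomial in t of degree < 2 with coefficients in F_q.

Since e_{181}(P,P)=e_{181}(Q,Q)=1 and e_{181}(Q,P)=e_{181}(P,Q)^{-1}, expanding e_{181}(3*P + 30*Q,145*P + 57*Q) leaves e(P,Q)^det(M).
So e_{181}(P,Q) = e_{181}(P',Q')^{147}, since 165*147 = 1 mod 181.
8-bit Miller (10110101) on E'/F_{82739317124791} with a'=0, b'=72517222017085: accumulate tangent/chord ratios at Q'+S and P'+S'.
Miller gives e_{181}(P',Q') = 41013993987837 + 71740349439907*t in F_{82739317124791^2}.
Raise to 147: e(P,Q) = 73299131231062 + 52036766383904*t in mu_{181}.

73299131231062 + 52036766383904*t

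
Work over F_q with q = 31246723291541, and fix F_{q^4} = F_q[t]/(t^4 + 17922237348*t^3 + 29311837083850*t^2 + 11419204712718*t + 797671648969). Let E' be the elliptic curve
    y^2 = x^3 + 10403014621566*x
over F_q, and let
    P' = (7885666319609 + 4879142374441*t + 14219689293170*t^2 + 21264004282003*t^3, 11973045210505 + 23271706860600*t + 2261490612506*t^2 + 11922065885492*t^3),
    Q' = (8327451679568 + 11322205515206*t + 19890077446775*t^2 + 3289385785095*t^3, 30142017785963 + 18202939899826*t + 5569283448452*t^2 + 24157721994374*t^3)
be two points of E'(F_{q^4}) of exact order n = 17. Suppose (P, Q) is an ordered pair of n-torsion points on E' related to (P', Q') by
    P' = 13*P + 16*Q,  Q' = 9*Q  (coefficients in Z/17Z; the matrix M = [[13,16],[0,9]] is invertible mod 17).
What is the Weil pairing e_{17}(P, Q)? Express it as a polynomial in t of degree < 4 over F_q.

1971418230462 + 27712316144693*t + 5110138552517*t^2 + 15690344985984*t^3

Alternating bilinearity on E[17] (values in mu_{17} in F_{31246723291541^4}) gives e(P',Q') = e(P,Q)^det(M).
13*9 - 16*0 = 117; reduced mod 17: det = 15, inverse 8.
5-bit Miller (10001) on E'/F_{31246723291541} with a'=10403014621566, b'=0: accumulate tangent/chord ratios at Q'+S and P'+S'.
f_P(D_Q)/f_Q(D_P) = 12710197710936 + 13186179318288*t + 5668846600706*t^2 + 29724620703477*t^3.
Raise to 8: e(P,Q) = 1971418230462 + 27712316144693*t + 5110138552517*t^2 + 15690344985984*t^3 in mu_{17}.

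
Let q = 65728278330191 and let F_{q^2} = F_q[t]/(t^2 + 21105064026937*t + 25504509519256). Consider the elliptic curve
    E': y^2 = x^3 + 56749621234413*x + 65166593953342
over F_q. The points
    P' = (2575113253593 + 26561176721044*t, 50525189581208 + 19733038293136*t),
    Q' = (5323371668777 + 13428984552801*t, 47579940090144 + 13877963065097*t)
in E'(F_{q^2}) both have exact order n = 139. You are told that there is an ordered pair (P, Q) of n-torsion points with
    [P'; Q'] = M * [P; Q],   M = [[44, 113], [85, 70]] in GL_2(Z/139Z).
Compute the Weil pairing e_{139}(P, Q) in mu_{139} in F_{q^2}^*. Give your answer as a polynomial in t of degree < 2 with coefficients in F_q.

9416288036913 + 33606598224268*t

Since e_{139}(P,P)=e_{139}(Q,Q)=1 and e_{139}(Q,P)=e_{139}(P,Q)^{-1}, expanding e_{139}(44*P + 113*Q,85*P + 70*Q) leaves e(P,Q)^det(M).
44*70 - 113*85 = -6525; reduced mod 139: det = 8, inverse 87.
Build f_{139,P'} and f_{139,Q'} via the 8-bit ladder of 139=10001011_2; evaluate at shifted divisors; quotient in F_{65728278330191^2}.
f_P(D_Q)/f_Q(D_P) = 49456643619884 + 40445613266808*t.
Thus e_{139}(P,Q) = 9416288036913 + 33606598224268*t.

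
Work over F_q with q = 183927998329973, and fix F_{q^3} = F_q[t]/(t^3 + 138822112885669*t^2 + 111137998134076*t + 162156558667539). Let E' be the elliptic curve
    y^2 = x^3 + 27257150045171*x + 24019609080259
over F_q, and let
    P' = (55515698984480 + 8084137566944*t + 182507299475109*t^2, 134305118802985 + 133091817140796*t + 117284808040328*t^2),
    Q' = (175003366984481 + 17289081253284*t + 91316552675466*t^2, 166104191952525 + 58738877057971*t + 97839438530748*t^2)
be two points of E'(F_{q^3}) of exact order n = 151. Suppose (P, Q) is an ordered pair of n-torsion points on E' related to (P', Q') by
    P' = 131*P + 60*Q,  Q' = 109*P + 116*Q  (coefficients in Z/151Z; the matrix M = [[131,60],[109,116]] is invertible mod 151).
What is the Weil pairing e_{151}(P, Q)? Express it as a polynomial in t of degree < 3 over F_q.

88681912182731 + 117679251650673*t + 42955711719492*t^2

Since e_{151}(P,P)=e_{151}(Q,Q)=1 and e_{151}(Q,P)=e_{151}(P,Q)^{-1}, expanding e_{151}(131*P + 60*Q,109*P + 116*Q) leaves e(P,Q)^det(M).
131*116 - 60*109 = 8656; reduced mod 151: det = 49, inverse 37.
Run Miller on y^2=x^3+27257150045171*x+24019609080259 over F_{183927998329973}: ladder 10010111 (8 bits); e = f_P(D_Q)/f_Q(D_P).
Result: e(P',Q') = 162893330115623 + 137947462624806*t + 34209284930518*t^2.
Raise to 37: e(P,Q) = 88681912182731 + 117679251650673*t + 42955711719492*t^2 in mu_{151}.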